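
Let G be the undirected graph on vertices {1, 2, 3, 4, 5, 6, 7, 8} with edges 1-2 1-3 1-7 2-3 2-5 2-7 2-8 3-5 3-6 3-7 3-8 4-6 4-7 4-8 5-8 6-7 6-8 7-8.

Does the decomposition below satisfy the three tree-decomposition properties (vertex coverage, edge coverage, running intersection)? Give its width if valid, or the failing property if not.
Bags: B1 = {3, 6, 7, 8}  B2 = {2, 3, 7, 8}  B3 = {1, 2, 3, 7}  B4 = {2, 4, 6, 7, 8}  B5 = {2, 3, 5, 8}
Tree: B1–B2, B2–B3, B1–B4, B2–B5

A tree decomposition must satisfy three properties: every vertex lies in some bag; for every edge, both endpoints lie together in some bag; and for every vertex, the bags containing it form a connected subtree. Here bags containing vertex 2 are not connected in the tree, so the decomposition is invalid.

No — bags containing vertex 2 are not connected in the tree.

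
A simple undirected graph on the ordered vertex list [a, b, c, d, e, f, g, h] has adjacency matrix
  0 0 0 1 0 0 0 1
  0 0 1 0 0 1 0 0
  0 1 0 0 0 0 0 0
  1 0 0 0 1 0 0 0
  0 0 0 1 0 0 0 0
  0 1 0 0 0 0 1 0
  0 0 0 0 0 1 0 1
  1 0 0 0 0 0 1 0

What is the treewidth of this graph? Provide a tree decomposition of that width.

Each bag holds 2 vertices, so the decomposition has width 1, which upper-bounds the treewidth. G has an edge, so its treewidth is at least 1. The upper and lower bounds meet at 1, so that is the treewidth.

Treewidth 1.
Bags: B1 = {b, c}  B2 = {b, f}  B3 = {f, g}  B4 = {g, h}  B5 = {a, h}  B6 = {a, d}  B7 = {d, e}
Tree: B1–B2, B2–B3, B3–B4, B4–B5, B5–B6, B6–B7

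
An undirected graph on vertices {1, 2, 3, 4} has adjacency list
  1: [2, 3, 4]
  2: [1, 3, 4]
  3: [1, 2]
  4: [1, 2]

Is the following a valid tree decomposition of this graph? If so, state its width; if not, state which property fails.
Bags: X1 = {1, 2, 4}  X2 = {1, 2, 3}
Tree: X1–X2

Checking the three conditions: (i) the bags cover all of {1, 2, 3, 4}; (ii) for each edge, some bag contains both endpoints; (iii) the bags containing any fixed vertex form a subtree. All hold, so the decomposition is valid with width 3 − 1 = 2.

Yes; width 2.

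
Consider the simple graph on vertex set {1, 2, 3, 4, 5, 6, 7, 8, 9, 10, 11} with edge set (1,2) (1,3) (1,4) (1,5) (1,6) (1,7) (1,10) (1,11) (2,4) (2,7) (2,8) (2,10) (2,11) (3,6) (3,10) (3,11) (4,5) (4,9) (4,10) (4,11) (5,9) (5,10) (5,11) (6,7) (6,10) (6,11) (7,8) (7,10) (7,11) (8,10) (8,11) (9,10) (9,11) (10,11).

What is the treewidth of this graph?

4

A width-4 tree decomposition is:
Bags: B1 = {1, 6, 7, 10, 11}  B2 = {1, 2, 7, 10, 11}  B3 = {1, 3, 6, 10, 11}  B4 = {1, 2, 4, 10, 11}  B5 = {2, 7, 8, 10, 11}  B6 = {1, 4, 5, 10, 11}  B7 = {4, 5, 9, 10, 11}
Tree: B1–B2, B1–B3, B2–B4, B2–B5, B4–B6, B6–B7
The largest bag has 5 vertices, giving width 4; this decomposition certifies tw(G) ≤ 4. On the other hand G contains the 5-clique {2, 7, 8, 10, 11}. A clique must lie in a single bag of any decomposition, so no decomposition can have width below 4. The upper and lower bounds meet at 4, so that is the treewidth.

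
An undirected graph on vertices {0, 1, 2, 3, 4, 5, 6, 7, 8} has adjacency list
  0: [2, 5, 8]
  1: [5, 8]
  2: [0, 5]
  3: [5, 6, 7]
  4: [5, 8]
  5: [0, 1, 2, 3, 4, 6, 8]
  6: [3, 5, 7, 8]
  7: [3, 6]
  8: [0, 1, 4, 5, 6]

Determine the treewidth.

A width-2 tree decomposition is:
Bags: B1 = {1, 5, 8}  B2 = {5, 6, 8}  B3 = {0, 5, 8}  B4 = {4, 5, 8}  B5 = {3, 5, 6}  B6 = {0, 2, 5}  B7 = {3, 6, 7}
Tree: B1–B2, B1–B3, B2–B4, B2–B5, B3–B6, B5–B7
The largest bag has 3 vertices, giving width 2; this decomposition certifies tw(G) ≤ 2. Conversely, {0, 5, 8} is a clique of size 3, and the vertices of any clique must share a bag in every tree decomposition; so some bag has ≥ 3 vertices and tw(G) ≥ 2. Therefore the treewidth is 2.

2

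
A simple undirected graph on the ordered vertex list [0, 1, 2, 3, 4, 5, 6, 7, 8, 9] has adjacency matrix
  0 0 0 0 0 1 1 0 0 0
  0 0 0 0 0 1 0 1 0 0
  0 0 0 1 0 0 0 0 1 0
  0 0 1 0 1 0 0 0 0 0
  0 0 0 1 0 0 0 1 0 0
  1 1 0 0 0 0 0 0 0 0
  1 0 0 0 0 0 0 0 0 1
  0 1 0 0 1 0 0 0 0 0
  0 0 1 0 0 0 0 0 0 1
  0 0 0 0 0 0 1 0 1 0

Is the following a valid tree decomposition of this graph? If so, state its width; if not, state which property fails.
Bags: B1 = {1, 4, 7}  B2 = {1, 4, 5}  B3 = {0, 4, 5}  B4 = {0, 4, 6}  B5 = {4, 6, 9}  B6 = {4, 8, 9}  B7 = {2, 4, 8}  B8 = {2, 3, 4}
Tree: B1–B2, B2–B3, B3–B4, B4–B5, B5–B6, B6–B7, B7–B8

Checking the three conditions: (i) the bags cover all of {0, 1, 2, 3, 4, 5, 6, 7, 8, 9}; (ii) for each edge, some bag contains both endpoints; (iii) the bags containing any fixed vertex form a subtree. All hold, so the decomposition is valid with width 3 − 1 = 2.

Yes; width 2.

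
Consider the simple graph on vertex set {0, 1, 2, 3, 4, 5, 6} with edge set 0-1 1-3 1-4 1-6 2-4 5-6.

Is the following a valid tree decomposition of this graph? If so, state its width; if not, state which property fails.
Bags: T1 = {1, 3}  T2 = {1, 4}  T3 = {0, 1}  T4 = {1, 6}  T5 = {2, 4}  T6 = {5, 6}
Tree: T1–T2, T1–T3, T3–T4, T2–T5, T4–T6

Yes; width 1.

Every vertex of G appears in some bag (union = {0, 1, 2, 3, 4, 5, 6}); every edge is covered by a bag; and for each vertex v the set of bags containing v is connected in the bag tree. The decomposition is therefore valid. The largest bag has 2 vertices, so the width is 1.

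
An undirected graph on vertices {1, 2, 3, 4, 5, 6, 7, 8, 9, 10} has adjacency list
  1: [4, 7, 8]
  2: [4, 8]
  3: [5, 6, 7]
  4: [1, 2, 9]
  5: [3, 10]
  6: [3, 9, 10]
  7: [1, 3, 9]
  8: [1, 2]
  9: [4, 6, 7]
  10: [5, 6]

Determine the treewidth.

A width-2 tree decomposition is:
Bags: B1 = {3, 5, 10}  B2 = {3, 6, 10}  B3 = {3, 6, 7}  B4 = {6, 7, 9}  B5 = {1, 7, 9}  B6 = {1, 4, 9}  B7 = {1, 4, 8}  B8 = {2, 4, 8}
Tree: B1–B2, B2–B3, B3–B4, B4–B5, B5–B6, B6–B7, B7–B8
Every bag has size at most 3, so the width is 3 − 1 = 2 and tw(G) ≤ 2. Since 5–10–6–3–5 is a cycle in G, G is not acyclic. Forests are exactly the graphs of treewidth ≤ 1, so tw(G) ≥ 2. Therefore the treewidth is 2.

2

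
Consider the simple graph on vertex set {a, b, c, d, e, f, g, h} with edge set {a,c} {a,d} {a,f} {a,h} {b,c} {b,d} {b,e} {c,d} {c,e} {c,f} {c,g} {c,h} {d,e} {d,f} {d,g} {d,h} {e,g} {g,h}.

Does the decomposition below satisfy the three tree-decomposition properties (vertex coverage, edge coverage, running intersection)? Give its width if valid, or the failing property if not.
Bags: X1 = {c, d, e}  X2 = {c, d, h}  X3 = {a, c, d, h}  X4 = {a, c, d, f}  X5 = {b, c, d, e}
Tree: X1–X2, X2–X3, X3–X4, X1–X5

No — vertex g appears in no bag.

A tree decomposition must satisfy three properties: every vertex lies in some bag; for every edge, both endpoints lie together in some bag; and for every vertex, the bags containing it form a connected subtree. Here vertex g appears in no bag, so the decomposition is invalid.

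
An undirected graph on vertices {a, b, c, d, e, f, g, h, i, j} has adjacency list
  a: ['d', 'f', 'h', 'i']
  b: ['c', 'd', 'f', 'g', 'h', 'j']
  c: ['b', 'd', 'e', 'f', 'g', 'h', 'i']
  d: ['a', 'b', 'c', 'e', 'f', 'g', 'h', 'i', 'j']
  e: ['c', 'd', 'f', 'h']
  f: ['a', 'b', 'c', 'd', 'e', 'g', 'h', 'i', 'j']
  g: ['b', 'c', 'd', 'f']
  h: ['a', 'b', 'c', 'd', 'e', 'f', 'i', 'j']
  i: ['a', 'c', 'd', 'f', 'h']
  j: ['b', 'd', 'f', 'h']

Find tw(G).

4

A width-4 tree decomposition is:
Bags: B1 = {b, c, d, f, h}  B2 = {b, c, d, f, g}  B3 = {c, d, e, f, h}  B4 = {c, d, f, h, i}  B5 = {a, d, f, h, i}  B6 = {b, d, f, h, j}
Tree: B1–B2, B1–B3, B3–B4, B4–B5, B1–B6
Each bag holds 5 vertices, so the decomposition has width 4, which upper-bounds the treewidth. For the lower bound, the 5 vertices {b, c, d, f, g} are pairwise adjacent, and any tree decomposition puts a clique entirely inside one bag — forcing width ≥ 4. Hence tw(G) = 4 exactly.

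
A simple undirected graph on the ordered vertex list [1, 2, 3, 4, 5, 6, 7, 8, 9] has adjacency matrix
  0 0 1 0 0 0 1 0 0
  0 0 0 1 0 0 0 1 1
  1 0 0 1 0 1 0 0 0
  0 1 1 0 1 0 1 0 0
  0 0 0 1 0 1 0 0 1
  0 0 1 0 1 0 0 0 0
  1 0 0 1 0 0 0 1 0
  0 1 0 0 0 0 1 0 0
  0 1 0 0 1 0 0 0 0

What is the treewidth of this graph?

3

A width-3 tree decomposition is:
Bags: B1 = {3, 5, 6, 9}  B2 = {3, 4, 5, 9}  B3 = {2, 3, 4, 9}  B4 = {1, 2, 3, 4}  B5 = {1, 2, 4, 7}  B6 = {1, 2, 7, 8}
Tree: B1–B2, B2–B3, B3–B4, B4–B5, B5–B6
Each bag holds 4 vertices, so the decomposition has width 3, which upper-bounds the treewidth. For the lower bound: the 4 vertex sets {5,6,9}, {3}, {4}, {1,2,7,8} are disjoint, each induces a connected subgraph, and every pair is joined by at least one edge of G. Contracting each set to a single vertex therefore yields K_{4} as a minor, and since treewidth is minor-monotone, tw(G) ≥ tw(K_{4}) = 3. The upper and lower bounds meet at 3, so that is the treewidth.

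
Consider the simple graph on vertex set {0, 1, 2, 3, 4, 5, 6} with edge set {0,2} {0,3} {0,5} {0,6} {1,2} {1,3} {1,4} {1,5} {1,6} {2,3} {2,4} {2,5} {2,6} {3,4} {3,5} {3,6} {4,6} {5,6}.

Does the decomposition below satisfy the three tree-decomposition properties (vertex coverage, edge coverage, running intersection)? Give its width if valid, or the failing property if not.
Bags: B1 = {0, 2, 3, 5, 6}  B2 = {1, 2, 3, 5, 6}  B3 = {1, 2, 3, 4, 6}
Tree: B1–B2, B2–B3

Vertex coverage: the bags together contain {0, 1, 2, 3, 4, 5, 6}, the full vertex set. Edge coverage: each edge of G has both endpoints in at least one bag. Running intersection: for every vertex, the bags containing it form a connected subtree. All three properties hold, so this is a valid tree decomposition of width max|bag| − 1 = 4, and hence tw(G) ≤ 4.

Yes; width 4.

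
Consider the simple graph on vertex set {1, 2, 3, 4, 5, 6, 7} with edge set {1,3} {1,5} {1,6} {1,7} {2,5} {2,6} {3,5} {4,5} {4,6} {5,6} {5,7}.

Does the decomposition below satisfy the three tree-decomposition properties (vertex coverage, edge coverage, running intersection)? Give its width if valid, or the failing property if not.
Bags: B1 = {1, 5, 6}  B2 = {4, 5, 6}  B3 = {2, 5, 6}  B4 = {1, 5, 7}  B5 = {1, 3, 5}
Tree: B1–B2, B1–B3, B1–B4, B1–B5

Yes; width 2.

Vertex coverage: the bags together contain {1, 2, 3, 4, 5, 6, 7}, the full vertex set. Edge coverage: each edge of G has both endpoints in at least one bag. Running intersection: for every vertex, the bags containing it form a connected subtree. All three properties hold, so this is a valid tree decomposition of width max|bag| − 1 = 2, and hence tw(G) ≤ 2.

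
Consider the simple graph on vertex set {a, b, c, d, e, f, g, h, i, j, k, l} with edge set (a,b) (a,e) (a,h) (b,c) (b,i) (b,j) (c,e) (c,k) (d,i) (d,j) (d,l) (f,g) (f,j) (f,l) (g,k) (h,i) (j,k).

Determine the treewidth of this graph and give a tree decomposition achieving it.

Treewidth 3.
One such decomposition:
Bags: B1 = {a, e, h, i}  B2 = {a, b, e, i}  B3 = {b, c, e, i}  B4 = {b, c, d, i}  B5 = {b, c, d, j}  B6 = {c, d, j, k}  B7 = {d, j, k, l}  B8 = {f, j, k, l}  B9 = {f, g, k, l}
Tree: B1–B2, B2–B3, B3–B4, B4–B5, B5–B6, B6–B7, B7–B8, B8–B9

Each bag holds 4 vertices, so the decomposition has width 3, which upper-bounds the treewidth. For the lower bound: the 4 vertex sets {a,e,h}, {i}, {b}, {c,d,j,k} are disjoint, each induces a connected subgraph, and every pair is joined by at least one edge of G. Contracting each set to a single vertex therefore yields K_{4} as a minor, and since treewidth is minor-monotone, tw(G) ≥ tw(K_{4}) = 3. Therefore the treewidth is 3.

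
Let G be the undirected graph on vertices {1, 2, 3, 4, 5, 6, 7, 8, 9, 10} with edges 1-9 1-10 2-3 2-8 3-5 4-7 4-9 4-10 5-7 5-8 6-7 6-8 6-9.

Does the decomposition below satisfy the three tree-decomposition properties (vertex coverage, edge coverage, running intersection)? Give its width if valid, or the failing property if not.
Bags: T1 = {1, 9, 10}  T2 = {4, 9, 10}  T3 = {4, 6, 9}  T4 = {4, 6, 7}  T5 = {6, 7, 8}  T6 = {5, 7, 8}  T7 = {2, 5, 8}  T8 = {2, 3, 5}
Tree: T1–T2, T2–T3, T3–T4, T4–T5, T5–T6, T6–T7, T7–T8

Checking the three conditions: (i) the bags cover all of {1, 2, 3, 4, 5, 6, 7, 8, 9, 10}; (ii) for each edge, some bag contains both endpoints; (iii) the bags containing any fixed vertex form a subtree. All hold, so the decomposition is valid with width 3 − 1 = 2.

Yes; width 2.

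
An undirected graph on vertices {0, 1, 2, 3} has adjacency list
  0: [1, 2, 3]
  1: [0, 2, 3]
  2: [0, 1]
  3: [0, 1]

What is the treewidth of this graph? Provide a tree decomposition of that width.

The largest bag has 3 vertices, giving width 2; this decomposition certifies tw(G) ≤ 2. On the other hand G contains the 3-clique {0, 1, 2}. A clique must lie in a single bag of any decomposition, so no decomposition can have width below 2. Therefore the treewidth is 2.

Treewidth 2.
Bags: B1 = {0, 1, 2}  B2 = {0, 1, 3}
Tree: B1–B2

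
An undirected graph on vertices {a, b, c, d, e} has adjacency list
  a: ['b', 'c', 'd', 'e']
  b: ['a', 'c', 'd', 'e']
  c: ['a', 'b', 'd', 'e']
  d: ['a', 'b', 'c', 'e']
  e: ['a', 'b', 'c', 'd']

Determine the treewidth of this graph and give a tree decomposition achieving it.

Treewidth 4.
One optimal decomposition is:
Bags: B1 = {a, b, c, d, e}
Tree: (single bag)

With just one bag of size 5, the width is 5 − 1 = 4, so tw(G) ≤ 4. On the other hand G contains the 5-clique {a, b, c, d, e}. A clique must lie in a single bag of any decomposition, so no decomposition can have width below 4. Therefore the treewidth is 4.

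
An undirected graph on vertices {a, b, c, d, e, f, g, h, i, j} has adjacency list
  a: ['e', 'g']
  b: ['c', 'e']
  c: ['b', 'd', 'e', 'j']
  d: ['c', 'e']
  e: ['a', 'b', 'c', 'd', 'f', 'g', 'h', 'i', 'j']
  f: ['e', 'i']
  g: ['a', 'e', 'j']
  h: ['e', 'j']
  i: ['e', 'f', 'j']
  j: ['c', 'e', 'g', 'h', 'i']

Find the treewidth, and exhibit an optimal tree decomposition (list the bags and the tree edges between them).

Each bag holds 3 vertices, so the decomposition has width 2, which upper-bounds the treewidth. Conversely, {c, d, e} is a clique of size 3, and the vertices of any clique must share a bag in every tree decomposition; so some bag has ≥ 3 vertices and tw(G) ≥ 2. Therefore the treewidth is 2.

Treewidth 2.
One optimal decomposition is:
Bags: B1 = {e, h, j}  B2 = {e, g, j}  B3 = {c, e, j}  B4 = {a, e, g}  B5 = {c, d, e}  B6 = {e, i, j}  B7 = {e, f, i}  B8 = {b, c, e}
Tree: B1–B2, B2–B3, B2–B4, B3–B5, B2–B6, B6–B7, B5–B8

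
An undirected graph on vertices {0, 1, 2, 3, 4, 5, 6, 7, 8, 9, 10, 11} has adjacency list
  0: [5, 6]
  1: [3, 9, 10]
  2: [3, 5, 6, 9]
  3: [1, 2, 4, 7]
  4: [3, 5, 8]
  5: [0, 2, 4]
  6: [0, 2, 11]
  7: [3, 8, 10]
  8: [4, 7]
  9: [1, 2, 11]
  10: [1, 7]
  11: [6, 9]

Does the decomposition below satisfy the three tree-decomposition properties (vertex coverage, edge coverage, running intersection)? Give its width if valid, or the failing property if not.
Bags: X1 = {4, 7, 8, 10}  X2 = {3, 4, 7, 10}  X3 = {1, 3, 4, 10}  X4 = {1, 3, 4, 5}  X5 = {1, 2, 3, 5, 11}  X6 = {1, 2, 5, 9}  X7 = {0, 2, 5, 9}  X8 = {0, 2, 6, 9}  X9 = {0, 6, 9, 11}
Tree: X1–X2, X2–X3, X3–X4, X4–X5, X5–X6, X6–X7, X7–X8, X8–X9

No — bags containing vertex 11 are not connected in the tree.

A tree decomposition must satisfy three properties: every vertex lies in some bag; for every edge, both endpoints lie together in some bag; and for every vertex, the bags containing it form a connected subtree. Here bags containing vertex 11 are not connected in the tree, so the decomposition is invalid.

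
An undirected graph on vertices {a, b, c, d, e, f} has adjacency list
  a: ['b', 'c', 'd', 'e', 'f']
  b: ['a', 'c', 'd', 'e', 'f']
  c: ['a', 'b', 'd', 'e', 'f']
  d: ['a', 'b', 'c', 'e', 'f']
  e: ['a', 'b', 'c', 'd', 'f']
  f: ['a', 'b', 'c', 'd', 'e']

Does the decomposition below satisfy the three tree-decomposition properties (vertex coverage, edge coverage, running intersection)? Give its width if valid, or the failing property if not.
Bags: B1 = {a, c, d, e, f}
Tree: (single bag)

A tree decomposition must satisfy three properties: every vertex lies in some bag; for every edge, both endpoints lie together in some bag; and for every vertex, the bags containing it form a connected subtree. Here vertex b appears in no bag, so the decomposition is invalid.

No — vertex b appears in no bag.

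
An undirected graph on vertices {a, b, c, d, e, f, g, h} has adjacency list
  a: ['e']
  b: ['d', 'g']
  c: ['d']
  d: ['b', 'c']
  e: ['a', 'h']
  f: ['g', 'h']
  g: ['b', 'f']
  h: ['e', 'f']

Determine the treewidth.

A width-1 tree decomposition is:
Bags: B1 = {c, d}  B2 = {b, d}  B3 = {b, g}  B4 = {f, g}  B5 = {f, h}  B6 = {e, h}  B7 = {a, e}
Tree: B1–B2, B2–B3, B3–B4, B4–B5, B5–B6, B6–B7
The largest bag has 2 vertices, giving width 1; this decomposition certifies tw(G) ≤ 1. Since G has at least one edge (e.g. c–d), it is not an edgeless graph, so tw(G) ≥ 1. The upper and lower bounds meet at 1, so that is the treewidth.

1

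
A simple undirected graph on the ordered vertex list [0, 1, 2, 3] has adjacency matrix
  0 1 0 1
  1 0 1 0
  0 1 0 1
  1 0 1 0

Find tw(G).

A width-2 tree decomposition is:
Bags: B1 = {0, 2, 3}  B2 = {0, 1, 2}
Tree: B1–B2
The largest bag has 3 vertices, giving width 2; this decomposition certifies tw(G) ≤ 2. For the lower bound, G contains the cycle 2–3–0–1–2, so G is not a forest; only forests have treewidth ≤ 1, hence tw(G) ≥ 2. Hence tw(G) = 2 exactly.

2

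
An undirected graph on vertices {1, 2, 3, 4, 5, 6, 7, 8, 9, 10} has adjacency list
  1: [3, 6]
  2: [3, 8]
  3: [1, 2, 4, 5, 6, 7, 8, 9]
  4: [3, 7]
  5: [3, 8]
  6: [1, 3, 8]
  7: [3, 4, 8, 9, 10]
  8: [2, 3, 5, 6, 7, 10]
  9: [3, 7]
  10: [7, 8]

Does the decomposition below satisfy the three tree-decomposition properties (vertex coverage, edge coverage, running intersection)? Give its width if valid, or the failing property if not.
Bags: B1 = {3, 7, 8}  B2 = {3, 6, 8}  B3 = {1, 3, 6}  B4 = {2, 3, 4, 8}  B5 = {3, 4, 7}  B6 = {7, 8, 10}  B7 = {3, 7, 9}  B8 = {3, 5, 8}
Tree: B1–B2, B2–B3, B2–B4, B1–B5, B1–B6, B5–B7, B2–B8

A tree decomposition must satisfy three properties: every vertex lies in some bag; for every edge, both endpoints lie together in some bag; and for every vertex, the bags containing it form a connected subtree. Here bags containing vertex 4 are not connected in the tree, so the decomposition is invalid.

No — bags containing vertex 4 are not connected in the tree.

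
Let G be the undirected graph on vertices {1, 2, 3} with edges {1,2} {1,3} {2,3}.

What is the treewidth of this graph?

2

A width-2 tree decomposition is:
Bags: B1 = {1, 2, 3}
Tree: (single bag)
A single bag containing all 3 vertices is trivially a valid decomposition of width 2. Conversely, {1, 2, 3} is a clique of size 3, and the vertices of any clique must share a bag in every tree decomposition; so some bag has ≥ 3 vertices and tw(G) ≥ 2. Combining the bounds, tw(G) = 2.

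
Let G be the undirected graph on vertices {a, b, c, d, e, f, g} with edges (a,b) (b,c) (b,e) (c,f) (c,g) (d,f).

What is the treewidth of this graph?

A width-1 tree decomposition is:
Bags: B1 = {c, f}  B2 = {b, c}  B3 = {a, b}  B4 = {c, g}  B5 = {d, f}  B6 = {b, e}
Tree: B1–B2, B2–B3, B2–B4, B1–B5, B2–B6
Every bag has size at most 2, so the width is 2 − 1 = 1 and tw(G) ≤ 1. Any graph with an edge has treewidth ≥ 1, and G has the edge f–c. Combining the bounds, tw(G) = 1.

1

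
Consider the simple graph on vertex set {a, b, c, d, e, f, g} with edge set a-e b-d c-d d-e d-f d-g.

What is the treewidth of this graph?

1

A width-1 tree decomposition is:
Bags: B1 = {d, e}  B2 = {d, g}  B3 = {a, e}  B4 = {c, d}  B5 = {d, f}  B6 = {b, d}
Tree: B1–B2, B1–B3, B1–B4, B4–B5, B4–B6
The largest bag has 2 vertices, giving width 1; this decomposition certifies tw(G) ≤ 1. Any graph with an edge has treewidth ≥ 1, and G has the edge d–e. Hence tw(G) = 1 exactly.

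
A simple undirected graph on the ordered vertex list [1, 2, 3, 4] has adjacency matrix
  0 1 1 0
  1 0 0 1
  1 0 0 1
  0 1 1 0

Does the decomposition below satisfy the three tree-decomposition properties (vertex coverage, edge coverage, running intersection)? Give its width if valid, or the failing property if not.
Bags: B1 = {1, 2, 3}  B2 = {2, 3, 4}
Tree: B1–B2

Every vertex of G appears in some bag (union = {1, 2, 3, 4}); every edge is covered by a bag; and for each vertex v the set of bags containing v is connected in the bag tree. The decomposition is therefore valid. The largest bag has 3 vertices, so the width is 2.

Yes; width 2.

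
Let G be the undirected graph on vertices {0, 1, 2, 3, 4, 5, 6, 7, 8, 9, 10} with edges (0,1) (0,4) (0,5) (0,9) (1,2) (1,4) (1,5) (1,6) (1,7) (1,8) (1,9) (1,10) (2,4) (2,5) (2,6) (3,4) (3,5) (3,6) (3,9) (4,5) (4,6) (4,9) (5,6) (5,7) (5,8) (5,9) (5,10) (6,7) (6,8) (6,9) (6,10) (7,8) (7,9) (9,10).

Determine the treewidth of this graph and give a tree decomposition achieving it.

The largest bag has 5 vertices, giving width 4; this decomposition certifies tw(G) ≤ 4. Conversely, {0, 1, 4, 5, 9} is a clique of size 5, and the vertices of any clique must share a bag in every tree decomposition; so some bag has ≥ 5 vertices and tw(G) ≥ 4. The upper and lower bounds meet at 4, so that is the treewidth.

Treewidth 4.
One optimal decomposition is:
Bags: B1 = {1, 5, 6, 7, 9}  B2 = {1, 4, 5, 6, 9}  B3 = {0, 1, 4, 5, 9}  B4 = {1, 5, 6, 7, 8}  B5 = {3, 4, 5, 6, 9}  B6 = {1, 2, 4, 5, 6}  B7 = {1, 5, 6, 9, 10}
Tree: B1–B2, B2–B3, B1–B4, B2–B5, B2–B6, B2–B7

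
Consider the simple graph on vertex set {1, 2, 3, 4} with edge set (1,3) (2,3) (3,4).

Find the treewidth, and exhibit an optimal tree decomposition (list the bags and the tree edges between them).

Treewidth 1.
One such decomposition:
Bags: B1 = {2, 3}  B2 = {3, 4}  B3 = {1, 3}
Tree: B1–B2, B2–B3

Each bag holds 2 vertices, so the decomposition has width 1, which upper-bounds the treewidth. Any graph with an edge has treewidth ≥ 1, and G has the edge 3–2. Therefore the treewidth is 1.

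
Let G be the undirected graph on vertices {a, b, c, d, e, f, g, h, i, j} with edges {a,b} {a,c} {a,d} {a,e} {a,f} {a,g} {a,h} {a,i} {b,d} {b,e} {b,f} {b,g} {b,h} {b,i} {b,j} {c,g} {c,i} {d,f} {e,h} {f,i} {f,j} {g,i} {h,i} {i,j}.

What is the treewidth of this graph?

A width-3 tree decomposition is:
Bags: B1 = {a, c, g, i}  B2 = {a, b, g, i}  B3 = {a, b, f, i}  B4 = {a, b, d, f}  B5 = {b, f, i, j}  B6 = {a, b, h, i}  B7 = {a, b, e, h}
Tree: B1–B2, B2–B3, B3–B4, B3–B5, B2–B6, B6–B7
The largest bag has 4 vertices, giving width 3; this decomposition certifies tw(G) ≤ 3. On the other hand G contains the 4-clique {a, c, g, i}. A clique must lie in a single bag of any decomposition, so no decomposition can have width below 3. Hence tw(G) = 3 exactly.

3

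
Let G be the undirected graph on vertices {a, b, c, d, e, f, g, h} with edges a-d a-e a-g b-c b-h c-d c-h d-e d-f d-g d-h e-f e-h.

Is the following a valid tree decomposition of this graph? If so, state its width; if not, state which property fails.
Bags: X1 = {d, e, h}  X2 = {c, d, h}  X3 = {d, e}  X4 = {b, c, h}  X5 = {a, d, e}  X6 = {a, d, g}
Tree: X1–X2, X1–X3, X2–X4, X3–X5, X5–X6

No — vertex f appears in no bag.

A tree decomposition must satisfy three properties: every vertex lies in some bag; for every edge, both endpoints lie together in some bag; and for every vertex, the bags containing it form a connected subtree. Here vertex f appears in no bag, so the decomposition is invalid.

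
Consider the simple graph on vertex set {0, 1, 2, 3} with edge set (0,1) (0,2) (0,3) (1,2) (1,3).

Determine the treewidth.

2

A width-2 tree decomposition is:
Bags: B1 = {0, 1, 3}  B2 = {0, 1, 2}
Tree: B1–B2
Every bag has size at most 3, so the width is 3 − 1 = 2 and tw(G) ≤ 2. For the lower bound, the 3 vertices {0, 1, 2} are pairwise adjacent, and any tree decomposition puts a clique entirely inside one bag — forcing width ≥ 2. The upper and lower bounds meet at 2, so that is the treewidth.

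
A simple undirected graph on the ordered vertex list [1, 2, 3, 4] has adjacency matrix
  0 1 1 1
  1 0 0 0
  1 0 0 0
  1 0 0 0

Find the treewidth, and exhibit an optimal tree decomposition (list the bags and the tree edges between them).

Treewidth 1.
One optimal decomposition is:
Bags: B1 = {1, 2}  B2 = {1, 3}  B3 = {1, 4}
Tree: B1–B2, B2–B3

Every bag has size at most 2, so the width is 2 − 1 = 1 and tw(G) ≤ 1. Since G has at least one edge (e.g. 2–1), it is not an edgeless graph, so tw(G) ≥ 1. Hence tw(G) = 1 exactly.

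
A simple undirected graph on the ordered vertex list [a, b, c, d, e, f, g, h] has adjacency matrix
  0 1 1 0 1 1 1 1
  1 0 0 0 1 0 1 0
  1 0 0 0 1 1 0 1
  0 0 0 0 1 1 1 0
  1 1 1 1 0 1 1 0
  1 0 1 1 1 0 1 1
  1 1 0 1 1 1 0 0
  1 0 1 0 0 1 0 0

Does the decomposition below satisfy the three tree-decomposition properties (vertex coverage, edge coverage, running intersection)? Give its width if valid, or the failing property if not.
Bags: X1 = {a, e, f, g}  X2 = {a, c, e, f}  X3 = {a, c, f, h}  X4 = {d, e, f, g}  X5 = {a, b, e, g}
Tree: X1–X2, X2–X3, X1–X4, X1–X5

Yes; width 3.

Vertex coverage: the bags together contain {a, b, c, d, e, f, g, h}, the full vertex set. Edge coverage: each edge of G has both endpoints in at least one bag. Running intersection: for every vertex, the bags containing it form a connected subtree. All three properties hold, so this is a valid tree decomposition of width max|bag| − 1 = 3, and hence tw(G) ≤ 3.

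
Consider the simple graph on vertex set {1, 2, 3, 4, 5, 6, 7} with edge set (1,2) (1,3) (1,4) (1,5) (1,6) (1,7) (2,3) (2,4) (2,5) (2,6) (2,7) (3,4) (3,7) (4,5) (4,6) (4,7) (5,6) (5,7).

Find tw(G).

4

A width-4 tree decomposition is:
Bags: B1 = {1, 2, 4, 5, 6}  B2 = {1, 2, 4, 5, 7}  B3 = {1, 2, 3, 4, 7}
Tree: B1–B2, B2–B3
Every bag has size at most 5, so the width is 5 − 1 = 4 and tw(G) ≤ 4. For the lower bound, the 5 vertices {1, 2, 3, 4, 7} are pairwise adjacent, and any tree decomposition puts a clique entirely inside one bag — forcing width ≥ 4. Combining the bounds, tw(G) = 4.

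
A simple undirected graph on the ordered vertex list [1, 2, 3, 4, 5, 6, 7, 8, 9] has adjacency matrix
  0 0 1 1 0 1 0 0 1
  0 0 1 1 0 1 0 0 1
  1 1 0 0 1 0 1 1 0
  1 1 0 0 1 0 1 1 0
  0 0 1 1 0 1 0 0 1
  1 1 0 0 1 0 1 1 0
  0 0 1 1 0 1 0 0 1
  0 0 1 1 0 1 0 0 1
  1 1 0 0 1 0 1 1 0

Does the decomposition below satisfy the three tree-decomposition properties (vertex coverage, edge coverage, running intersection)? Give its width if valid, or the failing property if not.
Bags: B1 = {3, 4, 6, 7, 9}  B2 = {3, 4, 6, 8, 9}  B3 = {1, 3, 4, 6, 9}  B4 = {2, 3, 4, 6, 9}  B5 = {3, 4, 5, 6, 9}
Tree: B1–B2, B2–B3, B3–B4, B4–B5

Checking the three conditions: (i) the bags cover all of {1, 2, 3, 4, 5, 6, 7, 8, 9}; (ii) for each edge, some bag contains both endpoints; (iii) the bags containing any fixed vertex form a subtree. All hold, so the decomposition is valid with width 5 − 1 = 4.

Yes; width 4.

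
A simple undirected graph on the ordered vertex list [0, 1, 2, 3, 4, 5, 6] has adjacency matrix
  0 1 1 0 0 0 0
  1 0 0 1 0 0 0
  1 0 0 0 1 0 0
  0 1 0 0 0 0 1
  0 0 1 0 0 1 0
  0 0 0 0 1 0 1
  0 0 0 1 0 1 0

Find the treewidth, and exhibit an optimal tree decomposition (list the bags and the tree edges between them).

Each bag holds 3 vertices, so the decomposition has width 2, which upper-bounds the treewidth. Since 2–4–5–6–3–1–0–2 is a cycle in G, G is not acyclic. Forests are exactly the graphs of treewidth ≤ 1, so tw(G) ≥ 2. Hence tw(G) = 2 exactly.

Treewidth 2.
Bags: B1 = {2, 4, 5}  B2 = {2, 5, 6}  B3 = {2, 3, 6}  B4 = {1, 2, 3}  B5 = {0, 1, 2}
Tree: B1–B2, B2–B3, B3–B4, B4–B5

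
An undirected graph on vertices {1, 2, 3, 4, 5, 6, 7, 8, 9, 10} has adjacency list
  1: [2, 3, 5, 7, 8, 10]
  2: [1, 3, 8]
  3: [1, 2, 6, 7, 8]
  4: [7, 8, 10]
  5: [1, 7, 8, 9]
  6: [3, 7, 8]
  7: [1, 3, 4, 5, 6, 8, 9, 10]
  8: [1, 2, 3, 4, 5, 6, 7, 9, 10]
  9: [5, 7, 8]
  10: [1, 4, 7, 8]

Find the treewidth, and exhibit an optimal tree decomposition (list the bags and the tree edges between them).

Each bag holds 4 vertices, so the decomposition has width 3, which upper-bounds the treewidth. Conversely, {1, 2, 3, 8} is a clique of size 4, and the vertices of any clique must share a bag in every tree decomposition; so some bag has ≥ 4 vertices and tw(G) ≥ 3. Therefore the treewidth is 3.

Treewidth 3.
One optimal decomposition is:
Bags: B1 = {1, 3, 7, 8}  B2 = {1, 7, 8, 10}  B3 = {1, 2, 3, 8}  B4 = {3, 6, 7, 8}  B5 = {4, 7, 8, 10}  B6 = {1, 5, 7, 8}  B7 = {5, 7, 8, 9}
Tree: B1–B2, B1–B3, B1–B4, B2–B5, B1–B6, B6–B7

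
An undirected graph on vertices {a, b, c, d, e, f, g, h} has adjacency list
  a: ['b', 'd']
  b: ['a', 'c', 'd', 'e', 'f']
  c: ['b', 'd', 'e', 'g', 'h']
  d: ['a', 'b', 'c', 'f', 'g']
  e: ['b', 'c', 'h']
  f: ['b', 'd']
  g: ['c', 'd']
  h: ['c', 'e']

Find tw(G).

2

A width-2 tree decomposition is:
Bags: B1 = {b, c, e}  B2 = {c, e, h}  B3 = {b, c, d}  B4 = {a, b, d}  B5 = {b, d, f}  B6 = {c, d, g}
Tree: B1–B2, B1–B3, B3–B4, B4–B5, B3–B6
Every bag has size at most 3, so the width is 3 − 1 = 2 and tw(G) ≤ 2. For the lower bound, the 3 vertices {c, d, g} are pairwise adjacent, and any tree decomposition puts a clique entirely inside one bag — forcing width ≥ 2. Hence tw(G) = 2 exactly.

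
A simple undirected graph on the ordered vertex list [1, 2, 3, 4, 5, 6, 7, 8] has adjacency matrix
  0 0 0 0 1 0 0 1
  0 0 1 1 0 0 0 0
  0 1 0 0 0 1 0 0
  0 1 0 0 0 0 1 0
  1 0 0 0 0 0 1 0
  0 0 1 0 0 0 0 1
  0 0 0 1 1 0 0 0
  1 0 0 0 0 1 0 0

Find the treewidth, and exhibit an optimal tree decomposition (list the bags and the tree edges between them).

Every bag has size at most 3, so the width is 3 − 1 = 2 and tw(G) ≤ 2. Since 4–2–3–6–8–1–5–7–4 is a cycle in G, G is not acyclic. Forests are exactly the graphs of treewidth ≤ 1, so tw(G) ≥ 2. Combining the bounds, tw(G) = 2.

Treewidth 2.
One optimal decomposition is:
Bags: B1 = {2, 3, 4}  B2 = {3, 4, 6}  B3 = {4, 6, 8}  B4 = {1, 4, 8}  B5 = {1, 4, 5}  B6 = {4, 5, 7}
Tree: B1–B2, B2–B3, B3–B4, B4–B5, B5–B6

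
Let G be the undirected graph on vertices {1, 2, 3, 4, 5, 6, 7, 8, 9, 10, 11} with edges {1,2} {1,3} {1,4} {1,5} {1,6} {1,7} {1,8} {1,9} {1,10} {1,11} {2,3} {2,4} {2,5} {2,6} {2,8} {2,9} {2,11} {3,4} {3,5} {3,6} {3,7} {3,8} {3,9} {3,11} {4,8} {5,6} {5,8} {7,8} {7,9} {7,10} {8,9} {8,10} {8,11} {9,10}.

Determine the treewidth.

A width-4 tree decomposition is:
Bags: B1 = {1, 2, 3, 8, 9}  B2 = {1, 2, 3, 4, 8}  B3 = {1, 2, 3, 5, 8}  B4 = {1, 3, 7, 8, 9}  B5 = {1, 7, 8, 9, 10}  B6 = {1, 2, 3, 8, 11}  B7 = {1, 2, 3, 5, 6}
Tree: B1–B2, B2–B3, B1–B4, B4–B5, B3–B6, B3–B7
Every bag has size at most 5, so the width is 5 − 1 = 4 and tw(G) ≤ 4. On the other hand G contains the 5-clique {1, 7, 8, 9, 10}. A clique must lie in a single bag of any decomposition, so no decomposition can have width below 4. The upper and lower bounds meet at 4, so that is the treewidth.

4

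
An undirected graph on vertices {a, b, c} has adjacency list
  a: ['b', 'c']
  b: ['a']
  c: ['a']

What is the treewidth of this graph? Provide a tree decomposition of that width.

Treewidth 1.
One optimal decomposition is:
Bags: B1 = {a, c}  B2 = {a, b}
Tree: B1–B2

Every bag has size at most 2, so the width is 2 − 1 = 1 and tw(G) ≤ 1. Since G has at least one edge (e.g. c–a), it is not an edgeless graph, so tw(G) ≥ 1. The upper and lower bounds meet at 1, so that is the treewidth.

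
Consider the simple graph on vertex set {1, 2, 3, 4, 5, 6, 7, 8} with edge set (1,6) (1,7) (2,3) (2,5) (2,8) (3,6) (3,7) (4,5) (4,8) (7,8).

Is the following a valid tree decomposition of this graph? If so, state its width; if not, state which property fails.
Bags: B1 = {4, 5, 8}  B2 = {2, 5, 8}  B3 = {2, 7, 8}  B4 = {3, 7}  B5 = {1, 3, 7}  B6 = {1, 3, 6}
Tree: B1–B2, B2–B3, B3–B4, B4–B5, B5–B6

No — edge (2,3) lies in no bag.

A tree decomposition must satisfy three properties: every vertex lies in some bag; for every edge, both endpoints lie together in some bag; and for every vertex, the bags containing it form a connected subtree. Here edge (2,3) lies in no bag, so the decomposition is invalid.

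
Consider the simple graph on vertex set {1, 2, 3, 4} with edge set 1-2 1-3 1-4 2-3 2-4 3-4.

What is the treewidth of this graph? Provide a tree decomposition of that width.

Treewidth 3.
Bags: B1 = {1, 2, 3, 4}
Tree: (single bag)

With just one bag of size 4, the width is 4 − 1 = 3, so tw(G) ≤ 3. Conversely, {1, 2, 3, 4} is a clique of size 4, and the vertices of any clique must share a bag in every tree decomposition; so some bag has ≥ 4 vertices and tw(G) ≥ 3. The upper and lower bounds meet at 3, so that is the treewidth.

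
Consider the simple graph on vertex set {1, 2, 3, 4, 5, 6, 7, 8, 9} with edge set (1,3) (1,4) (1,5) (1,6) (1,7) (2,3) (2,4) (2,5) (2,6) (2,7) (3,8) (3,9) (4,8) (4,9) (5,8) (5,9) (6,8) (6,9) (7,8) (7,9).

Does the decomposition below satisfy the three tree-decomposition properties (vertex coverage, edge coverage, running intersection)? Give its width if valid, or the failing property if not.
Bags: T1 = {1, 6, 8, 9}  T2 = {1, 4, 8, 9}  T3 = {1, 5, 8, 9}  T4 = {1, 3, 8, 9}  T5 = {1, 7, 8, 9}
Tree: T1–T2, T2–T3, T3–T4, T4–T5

No — vertex 2 appears in no bag.

A tree decomposition must satisfy three properties: every vertex lies in some bag; for every edge, both endpoints lie together in some bag; and for every vertex, the bags containing it form a connected subtree. Here vertex 2 appears in no bag, so the decomposition is invalid.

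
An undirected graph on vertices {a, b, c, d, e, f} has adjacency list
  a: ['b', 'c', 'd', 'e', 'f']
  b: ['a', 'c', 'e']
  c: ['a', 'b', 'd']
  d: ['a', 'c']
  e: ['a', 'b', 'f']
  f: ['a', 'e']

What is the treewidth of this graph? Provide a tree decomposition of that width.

Every bag has size at most 3, so the width is 3 − 1 = 2 and tw(G) ≤ 2. For the lower bound, the 3 vertices {a, c, d} are pairwise adjacent, and any tree decomposition puts a clique entirely inside one bag — forcing width ≥ 2. Combining the bounds, tw(G) = 2.

Treewidth 2.
One optimal decomposition is:
Bags: B1 = {a, b, e}  B2 = {a, b, c}  B3 = {a, c, d}  B4 = {a, e, f}
Tree: B1–B2, B2–B3, B1–B4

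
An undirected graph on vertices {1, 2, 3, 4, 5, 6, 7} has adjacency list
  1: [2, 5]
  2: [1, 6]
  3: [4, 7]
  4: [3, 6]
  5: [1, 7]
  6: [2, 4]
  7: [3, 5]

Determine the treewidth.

2

A width-2 tree decomposition is:
Bags: B1 = {2, 4, 6}  B2 = {2, 3, 4}  B3 = {2, 3, 7}  B4 = {2, 5, 7}  B5 = {1, 2, 5}
Tree: B1–B2, B2–B3, B3–B4, B4–B5
Each bag holds 3 vertices, so the decomposition has width 2, which upper-bounds the treewidth. For the lower bound, G contains the cycle 2–6–4–3–7–5–1–2, so G is not a forest; only forests have treewidth ≤ 1, hence tw(G) ≥ 2. The upper and lower bounds meet at 2, so that is the treewidth.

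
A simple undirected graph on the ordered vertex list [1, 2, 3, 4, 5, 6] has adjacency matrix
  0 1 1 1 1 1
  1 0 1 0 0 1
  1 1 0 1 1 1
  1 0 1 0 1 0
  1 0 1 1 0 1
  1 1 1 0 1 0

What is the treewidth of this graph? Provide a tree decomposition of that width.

Treewidth 3.
One optimal decomposition is:
Bags: B1 = {1, 3, 5, 6}  B2 = {1, 3, 4, 5}  B3 = {1, 2, 3, 6}
Tree: B1–B2, B1–B3

Each bag holds 4 vertices, so the decomposition has width 3, which upper-bounds the treewidth. Conversely, {1, 2, 3, 6} is a clique of size 4, and the vertices of any clique must share a bag in every tree decomposition; so some bag has ≥ 4 vertices and tw(G) ≥ 3. Hence tw(G) = 3 exactly.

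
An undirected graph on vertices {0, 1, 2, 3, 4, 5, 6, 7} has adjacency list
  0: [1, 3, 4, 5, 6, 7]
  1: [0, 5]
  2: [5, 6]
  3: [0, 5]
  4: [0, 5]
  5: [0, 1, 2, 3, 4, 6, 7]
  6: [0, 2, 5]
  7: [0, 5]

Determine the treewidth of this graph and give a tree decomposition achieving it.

Treewidth 2.
Bags: B1 = {0, 5, 6}  B2 = {0, 3, 5}  B3 = {0, 4, 5}  B4 = {0, 5, 7}  B5 = {2, 5, 6}  B6 = {0, 1, 5}
Tree: B1–B2, B2–B3, B2–B4, B1–B5, B4–B6

Every bag has size at most 3, so the width is 3 − 1 = 2 and tw(G) ≤ 2. Conversely, {0, 1, 5} is a clique of size 3, and the vertices of any clique must share a bag in every tree decomposition; so some bag has ≥ 3 vertices and tw(G) ≥ 2. The upper and lower bounds meet at 2, so that is the treewidth.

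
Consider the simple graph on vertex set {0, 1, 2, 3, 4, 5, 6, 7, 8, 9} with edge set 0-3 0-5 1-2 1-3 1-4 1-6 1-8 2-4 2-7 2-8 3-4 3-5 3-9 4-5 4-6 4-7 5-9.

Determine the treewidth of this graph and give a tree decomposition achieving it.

Treewidth 2.
One such decomposition:
Bags: B1 = {1, 3, 4}  B2 = {1, 2, 4}  B3 = {3, 4, 5}  B4 = {2, 4, 7}  B5 = {3, 5, 9}  B6 = {1, 2, 8}  B7 = {0, 3, 5}  B8 = {1, 4, 6}
Tree: B1–B2, B1–B3, B2–B4, B3–B5, B2–B6, B3–B7, B1–B8

Every bag has size at most 3, so the width is 3 − 1 = 2 and tw(G) ≤ 2. On the other hand G contains the 3-clique {0, 3, 5}. A clique must lie in a single bag of any decomposition, so no decomposition can have width below 2. Combining the bounds, tw(G) = 2.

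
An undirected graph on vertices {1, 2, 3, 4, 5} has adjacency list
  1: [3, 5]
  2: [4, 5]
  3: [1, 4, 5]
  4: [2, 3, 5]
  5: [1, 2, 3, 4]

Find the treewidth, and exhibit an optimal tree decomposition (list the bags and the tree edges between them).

The largest bag has 3 vertices, giving width 2; this decomposition certifies tw(G) ≤ 2. On the other hand G contains the 3-clique {2, 4, 5}. A clique must lie in a single bag of any decomposition, so no decomposition can have width below 2. Combining the bounds, tw(G) = 2.

Treewidth 2.
One such decomposition:
Bags: B1 = {2, 4, 5}  B2 = {3, 4, 5}  B3 = {1, 3, 5}
Tree: B1–B2, B2–B3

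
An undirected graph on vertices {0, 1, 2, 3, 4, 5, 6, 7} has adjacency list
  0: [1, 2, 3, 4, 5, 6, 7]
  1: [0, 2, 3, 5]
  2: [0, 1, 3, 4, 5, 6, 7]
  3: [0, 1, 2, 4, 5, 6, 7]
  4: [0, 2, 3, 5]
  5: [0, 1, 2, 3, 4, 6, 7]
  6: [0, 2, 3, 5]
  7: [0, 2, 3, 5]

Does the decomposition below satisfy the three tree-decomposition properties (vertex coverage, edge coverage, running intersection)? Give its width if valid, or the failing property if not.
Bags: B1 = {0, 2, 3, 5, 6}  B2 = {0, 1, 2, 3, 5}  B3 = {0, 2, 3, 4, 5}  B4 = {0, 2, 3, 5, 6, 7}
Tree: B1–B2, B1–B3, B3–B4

No — bags containing vertex 6 are not connected in the tree.

A tree decomposition must satisfy three properties: every vertex lies in some bag; for every edge, both endpoints lie together in some bag; and for every vertex, the bags containing it form a connected subtree. Here bags containing vertex 6 are not connected in the tree, so the decomposition is invalid.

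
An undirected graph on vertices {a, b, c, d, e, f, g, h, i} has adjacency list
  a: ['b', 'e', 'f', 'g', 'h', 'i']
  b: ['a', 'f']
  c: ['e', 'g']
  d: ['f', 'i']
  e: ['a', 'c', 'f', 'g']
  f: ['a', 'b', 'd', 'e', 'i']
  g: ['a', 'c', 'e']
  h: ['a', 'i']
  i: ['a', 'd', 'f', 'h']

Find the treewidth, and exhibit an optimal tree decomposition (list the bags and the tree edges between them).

Every bag has size at most 3, so the width is 3 − 1 = 2 and tw(G) ≤ 2. Conversely, {d, f, i} is a clique of size 3, and the vertices of any clique must share a bag in every tree decomposition; so some bag has ≥ 3 vertices and tw(G) ≥ 2. Hence tw(G) = 2 exactly.

Treewidth 2.
Bags: B1 = {a, f, i}  B2 = {a, b, f}  B3 = {a, e, f}  B4 = {a, e, g}  B5 = {a, h, i}  B6 = {c, e, g}  B7 = {d, f, i}
Tree: B1–B2, B1–B3, B3–B4, B1–B5, B4–B6, B1–B7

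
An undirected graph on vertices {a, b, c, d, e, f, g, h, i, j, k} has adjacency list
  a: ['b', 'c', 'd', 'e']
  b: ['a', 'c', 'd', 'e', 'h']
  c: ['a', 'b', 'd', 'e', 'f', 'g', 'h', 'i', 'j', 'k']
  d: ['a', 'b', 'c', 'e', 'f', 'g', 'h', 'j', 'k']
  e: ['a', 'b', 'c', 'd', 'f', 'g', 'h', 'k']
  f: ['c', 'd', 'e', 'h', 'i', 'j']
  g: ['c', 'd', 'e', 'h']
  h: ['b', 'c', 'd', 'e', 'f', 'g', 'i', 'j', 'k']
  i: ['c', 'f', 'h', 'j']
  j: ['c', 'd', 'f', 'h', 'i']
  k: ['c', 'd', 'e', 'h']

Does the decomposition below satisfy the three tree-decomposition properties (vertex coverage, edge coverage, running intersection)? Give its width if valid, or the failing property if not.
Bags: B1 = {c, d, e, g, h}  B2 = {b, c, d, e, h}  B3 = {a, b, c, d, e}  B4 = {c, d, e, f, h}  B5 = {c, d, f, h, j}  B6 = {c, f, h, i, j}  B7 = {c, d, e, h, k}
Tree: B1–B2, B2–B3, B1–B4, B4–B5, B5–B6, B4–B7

Yes; width 4.

Checking the three conditions: (i) the bags cover all of {a, b, c, d, e, f, g, h, i, j, k}; (ii) for each edge, some bag contains both endpoints; (iii) the bags containing any fixed vertex form a subtree. All hold, so the decomposition is valid with width 5 − 1 = 4.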